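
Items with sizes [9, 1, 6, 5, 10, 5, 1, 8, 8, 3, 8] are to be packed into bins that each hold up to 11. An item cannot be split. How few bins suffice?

Total = 10 + 9 + 8 + 8 + 8 + 6 + 5 + 5 + 3 + 1 + 1 = 64.
Lower bound: ⌈64/11⌉ = 6 bins.
A packing using 7 bins:
  bin 1: 10 + 1 = 11
  bin 2: 9 + 1 = 10
  bin 3: 8 + 3 = 11
  bin 4: 8 = 8
  bin 5: 8 = 8
  bin 6: 6 + 5 = 11
  bin 7: 5 = 5
No arrangement into 6 bins stays within capacity, so 7 is optimal.

7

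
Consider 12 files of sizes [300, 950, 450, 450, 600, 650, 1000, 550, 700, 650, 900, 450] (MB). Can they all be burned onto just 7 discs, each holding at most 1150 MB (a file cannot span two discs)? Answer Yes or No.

Total = 7650 MB; ⌈7650/1150⌉ = 7.
The bound of 7 does not rule out 7, but exhaustive search shows no assignment into 7 discs of capacity 1150 MB exists — the minimum is 8.

No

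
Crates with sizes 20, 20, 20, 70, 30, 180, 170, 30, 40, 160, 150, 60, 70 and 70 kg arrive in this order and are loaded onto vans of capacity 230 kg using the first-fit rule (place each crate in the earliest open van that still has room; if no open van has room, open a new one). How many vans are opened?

  20 → van 1 (new)  [load 20/230]
  20 → van 1  [load 40/230]
  20 → van 1  [load 60/230]
  70 → van 1  [load 130/230]
  30 → van 1  [load 160/230]
  180 → van 2 (new)  [load 180/230]
  170 → van 3 (new)  [load 170/230]
  30 → van 1  [load 190/230]
  40 → van 1  [load 230/230]
  160 → van 4 (new)  [load 160/230]
  150 → van 5 (new)  [load 150/230]
  60 → van 3  [load 230/230]
  70 → van 4  [load 230/230]
  70 → van 5  [load 220/230]
5 vans opened.

5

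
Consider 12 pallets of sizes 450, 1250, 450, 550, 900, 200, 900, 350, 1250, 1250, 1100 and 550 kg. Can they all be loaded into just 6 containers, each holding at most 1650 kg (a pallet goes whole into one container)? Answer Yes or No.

Total = 9200 kg; ⌈9200/1650⌉ = 6.
The bound of 6 does not rule out 6, but exhaustive search shows no assignment into 6 containers of capacity 1650 kg exists — the minimum is 7.

No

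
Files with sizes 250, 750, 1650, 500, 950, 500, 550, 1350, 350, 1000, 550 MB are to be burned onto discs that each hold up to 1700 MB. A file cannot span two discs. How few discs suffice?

Total = 1650 + 1350 + 1000 + 950 + 750 + 550 + 550 + 500 + 500 + 350 + 250 = 8400 MB.
Lower bound: ⌈8400/1700⌉ = 5 discs.
A packing using 6 discs:
  disc 1: 1650 = 1650
  disc 2: 1350 + 350 = 1700
  disc 3: 1000 + 550 = 1550
  disc 4: 950 + 750 = 1700
  disc 5: 550 + 500 + 500 = 1550
  disc 6: 250 = 250
No arrangement into 5 discs stays within capacity, so 6 is optimal.

6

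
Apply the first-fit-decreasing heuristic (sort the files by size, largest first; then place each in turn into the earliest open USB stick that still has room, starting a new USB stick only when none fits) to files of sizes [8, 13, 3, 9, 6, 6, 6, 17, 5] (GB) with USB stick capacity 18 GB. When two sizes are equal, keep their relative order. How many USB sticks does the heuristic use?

Sorted descending: 17, 13, 9, 8, 6, 6, 6, 5, 3.
  17 → USB stick 1 (new)  [load 17/18]
  13 → USB stick 2 (new)  [load 13/18]
  9 → USB stick 3 (new)  [load 9/18]
  8 → USB stick 3  [load 17/18]
  6 → USB stick 4 (new)  [load 6/18]
  6 → USB stick 4  [load 12/18]
  6 → USB stick 4  [load 18/18]
  5 → USB stick 2  [load 18/18]
  3 → USB stick 5 (new)  [load 3/18]
5 USB sticks opened.

5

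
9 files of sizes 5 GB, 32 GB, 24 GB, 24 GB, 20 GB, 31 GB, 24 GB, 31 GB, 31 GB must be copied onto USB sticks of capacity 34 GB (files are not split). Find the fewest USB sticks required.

8

Total = 32 + 31 + 31 + 31 + 24 + 24 + 24 + 20 + 5 = 222 GB.
Lower bound: ⌈222/34⌉ = 7 USB sticks.
Also, 8 files each exceed 17 GB, and no two of those can share a USB stick, so at least 8 USB sticks are needed.
A packing using 8 USB sticks:
  USB stick 1: 32 = 32
  USB stick 2: 31 = 31
  USB stick 3: 31 = 31
  USB stick 4: 31 = 31
  USB stick 5: 24 + 5 = 29
  USB stick 6: 24 = 24
  USB stick 7: 24 = 24
  USB stick 8: 20 = 20
This matches the lower bound, so 8 is optimal.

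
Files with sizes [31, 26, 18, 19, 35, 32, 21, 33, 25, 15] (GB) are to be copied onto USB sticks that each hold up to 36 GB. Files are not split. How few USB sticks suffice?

9

Total = 35 + 33 + 32 + 31 + 26 + 25 + 21 + 19 + 18 + 15 = 255 GB.
Lower bound: ⌈255/36⌉ = 8 USB sticks.
A packing using 9 USB sticks:
  USB stick 1: 35 = 35
  USB stick 2: 33 = 33
  USB stick 3: 32 = 32
  USB stick 4: 31 = 31
  USB stick 5: 26 = 26
  USB stick 6: 25 = 25
  USB stick 7: 21 + 15 = 36
  USB stick 8: 19 = 19
  USB stick 9: 18 = 18
No arrangement into 8 USB sticks stays within capacity, so 9 is optimal.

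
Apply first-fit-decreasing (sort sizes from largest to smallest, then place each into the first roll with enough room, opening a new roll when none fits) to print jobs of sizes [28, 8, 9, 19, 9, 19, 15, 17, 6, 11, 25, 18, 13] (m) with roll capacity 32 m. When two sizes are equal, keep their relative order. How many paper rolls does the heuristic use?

Sorted descending: 28, 25, 19, 19, 18, 17, 15, 13, 11, 9, 9, 8, 6.
  28 → roll 1 (new)  [load 28/32]
  25 → roll 2 (new)  [load 25/32]
  19 → roll 3 (new)  [load 19/32]
  19 → roll 4 (new)  [load 19/32]
  18 → roll 5 (new)  [load 18/32]
  17 → roll 6 (new)  [load 17/32]
  15 → roll 6  [load 32/32]
  13 → roll 3  [load 32/32]
  11 → roll 4  [load 30/32]
  9 → roll 5  [load 27/32]
  9 → roll 7 (new)  [load 9/32]
  8 → roll 7  [load 17/32]
  6 → roll 2  [load 31/32]
7 paper rolls opened.

7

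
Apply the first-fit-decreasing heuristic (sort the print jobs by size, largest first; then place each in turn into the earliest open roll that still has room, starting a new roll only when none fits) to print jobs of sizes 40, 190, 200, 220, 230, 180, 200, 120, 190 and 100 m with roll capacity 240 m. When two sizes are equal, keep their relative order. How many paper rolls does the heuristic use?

Sorted descending: 230, 220, 200, 200, 190, 190, 180, 120, 100, 40.
  230 → roll 1 (new)  [load 230/240]
  220 → roll 2 (new)  [load 220/240]
  200 → roll 3 (new)  [load 200/240]
  200 → roll 4 (new)  [load 200/240]
  190 → roll 5 (new)  [load 190/240]
  190 → roll 6 (new)  [load 190/240]
  180 → roll 7 (new)  [load 180/240]
  120 → roll 8 (new)  [load 120/240]
  100 → roll 8  [load 220/240]
  40 → roll 3  [load 240/240]
8 paper rolls opened.

8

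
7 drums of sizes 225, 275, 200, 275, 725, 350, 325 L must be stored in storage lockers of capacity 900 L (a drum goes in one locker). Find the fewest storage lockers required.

Total = 725 + 350 + 325 + 275 + 275 + 225 + 200 = 2375 L.
Lower bound: ⌈2375/900⌉ = 3 storage lockers.
A packing using 3 storage lockers:
  locker 1: 725 = 725
  locker 2: 350 + 325 + 225 = 900
  locker 3: 275 + 275 + 200 = 750
This matches the lower bound, so 3 is optimal.

3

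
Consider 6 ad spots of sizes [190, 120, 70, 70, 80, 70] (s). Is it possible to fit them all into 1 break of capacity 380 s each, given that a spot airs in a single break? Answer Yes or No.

No

Total = 600 s; ⌈600/380⌉ = 2.
At least 2 commercial breaks are required, but only 1 is allowed.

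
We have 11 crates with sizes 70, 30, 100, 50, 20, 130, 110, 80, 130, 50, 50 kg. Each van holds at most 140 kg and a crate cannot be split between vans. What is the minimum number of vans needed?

Total = 130 + 130 + 110 + 100 + 80 + 70 + 50 + 50 + 50 + 30 + 20 = 820 kg.
Lower bound: ⌈820/140⌉ = 6 vans.
A packing using 7 vans:
  van 1: 130 = 130
  van 2: 130 = 130
  van 3: 110 + 30 = 140
  van 4: 100 + 20 = 120
  van 5: 80 + 50 = 130
  van 6: 70 + 50 = 120
  van 7: 50 = 50
No arrangement into 6 vans stays within capacity, so 7 is optimal.

7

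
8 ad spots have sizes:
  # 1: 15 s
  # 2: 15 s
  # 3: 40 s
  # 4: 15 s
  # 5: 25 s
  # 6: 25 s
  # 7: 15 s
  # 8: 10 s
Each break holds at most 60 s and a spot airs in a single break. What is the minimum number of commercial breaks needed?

3

Total = 40 + 25 + 25 + 15 + 15 + 15 + 15 + 10 = 160 s.
Lower bound: ⌈160/60⌉ = 3 commercial breaks.
A packing using 3 commercial breaks:
  break 1: 40 + 15 = 55
  break 2: 25 + 25 + 10 = 60
  break 3: 15 + 15 + 15 = 45
This matches the lower bound, so 3 is optimal.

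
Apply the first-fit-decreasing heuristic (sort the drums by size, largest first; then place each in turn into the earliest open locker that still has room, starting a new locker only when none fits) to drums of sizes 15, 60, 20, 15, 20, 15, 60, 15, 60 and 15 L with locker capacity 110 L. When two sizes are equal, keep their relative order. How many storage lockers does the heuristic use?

3

Sorted descending: 60, 60, 60, 20, 20, 15, 15, 15, 15, 15.
  60 → locker 1 (new)  [load 60/110]
  60 → locker 2 (new)  [load 60/110]
  60 → locker 3 (new)  [load 60/110]
  20 → locker 1  [load 80/110]
  20 → locker 1  [load 100/110]
  15 → locker 2  [load 75/110]
  15 → locker 2  [load 90/110]
  15 → locker 2  [load 105/110]
  15 → locker 3  [load 75/110]
  15 → locker 3  [load 90/110]
3 storage lockers opened.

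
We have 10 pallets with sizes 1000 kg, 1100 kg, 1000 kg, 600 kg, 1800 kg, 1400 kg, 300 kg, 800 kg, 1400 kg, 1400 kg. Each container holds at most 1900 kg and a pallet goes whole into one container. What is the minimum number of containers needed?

7

Total = 1800 + 1400 + 1400 + 1400 + 1100 + 1000 + 1000 + 800 + 600 + 300 = 10800 kg.
Lower bound: ⌈10800/1900⌉ = 6 containers.
Also, 7 pallets each exceed 950 kg, and no two of those can share a container, so at least 7 containers are needed.
A packing using 7 containers:
  container 1: 1800 = 1800
  container 2: 1400 + 300 = 1700
  container 3: 1400 = 1400
  container 4: 1400 = 1400
  container 5: 1100 + 800 = 1900
  container 6: 1000 + 600 = 1600
  container 7: 1000 = 1000
This matches the lower bound, so 7 is optimal.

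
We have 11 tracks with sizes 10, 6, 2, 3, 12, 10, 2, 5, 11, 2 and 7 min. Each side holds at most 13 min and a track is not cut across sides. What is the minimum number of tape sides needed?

Total = 12 + 11 + 10 + 10 + 7 + 6 + 5 + 3 + 2 + 2 + 2 = 70 min.
Lower bound: ⌈70/13⌉ = 6 tape sides.
A packing using 6 tape sides:
  side 1: 12 = 12
  side 2: 11 + 2 = 13
  side 3: 10 + 3 = 13
  side 4: 10 + 2 = 12
  side 5: 7 + 6 = 13
  side 6: 5 + 2 = 7
This matches the lower bound, so 6 is optimal.

6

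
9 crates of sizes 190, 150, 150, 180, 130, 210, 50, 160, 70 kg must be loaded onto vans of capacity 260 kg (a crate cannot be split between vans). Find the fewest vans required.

7

Total = 210 + 190 + 180 + 160 + 150 + 150 + 130 + 70 + 50 = 1290 kg.
Lower bound: ⌈1290/260⌉ = 5 vans.
Also, 6 crates each exceed 130 kg, and no two of those can share a van, so at least 6 vans are needed.
A packing using 7 vans:
  van 1: 210 + 50 = 260
  van 2: 190 + 70 = 260
  van 3: 180 = 180
  van 4: 160 = 160
  van 5: 150 = 150
  van 6: 150 = 150
  van 7: 130 = 130
No arrangement into 6 vans stays within capacity, so 7 is optimal.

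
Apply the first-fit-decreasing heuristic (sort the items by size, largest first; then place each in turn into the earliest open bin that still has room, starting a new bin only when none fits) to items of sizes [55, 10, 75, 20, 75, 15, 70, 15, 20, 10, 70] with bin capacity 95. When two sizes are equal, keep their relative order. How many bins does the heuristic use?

5

Sorted descending: 75, 75, 70, 70, 55, 20, 20, 15, 15, 10, 10.
  75 → bin 1 (new)  [load 75/95]
  75 → bin 2 (new)  [load 75/95]
  70 → bin 3 (new)  [load 70/95]
  70 → bin 4 (new)  [load 70/95]
  55 → bin 5 (new)  [load 55/95]
  20 → bin 1  [load 95/95]
  20 → bin 2  [load 95/95]
  15 → bin 3  [load 85/95]
  15 → bin 4  [load 85/95]
  10 → bin 3  [load 95/95]
  10 → bin 4  [load 95/95]
5 bins opened.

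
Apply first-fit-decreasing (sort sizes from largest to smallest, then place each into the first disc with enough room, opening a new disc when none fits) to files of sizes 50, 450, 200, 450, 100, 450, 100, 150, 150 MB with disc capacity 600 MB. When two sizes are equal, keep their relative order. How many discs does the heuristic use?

Sorted descending: 450, 450, 450, 200, 150, 150, 100, 100, 50.
  450 → disc 1 (new)  [load 450/600]
  450 → disc 2 (new)  [load 450/600]
  450 → disc 3 (new)  [load 450/600]
  200 → disc 4 (new)  [load 200/600]
  150 → disc 1  [load 600/600]
  150 → disc 2  [load 600/600]
  100 → disc 3  [load 550/600]
  100 → disc 4  [load 300/600]
  50 → disc 3  [load 600/600]
4 discs opened.

4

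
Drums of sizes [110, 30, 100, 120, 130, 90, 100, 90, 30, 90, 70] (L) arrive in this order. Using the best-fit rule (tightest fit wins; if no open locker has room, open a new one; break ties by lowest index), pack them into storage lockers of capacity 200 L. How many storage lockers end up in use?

  110 → locker 1 (new)  [load 110/200]
  30 → locker 1  [load 140/200]
  100 → locker 2 (new)  [load 100/200]
  120 → locker 3 (new)  [load 120/200]
  130 → locker 4 (new)  [load 130/200]
  90 → locker 2  [load 190/200]
  100 → locker 5 (new)  [load 100/200]
  90 → locker 5  [load 190/200]
  30 → locker 1  [load 170/200]
  90 → locker 6 (new)  [load 90/200]
  70 → locker 4  [load 200/200]
6 storage lockers opened.

6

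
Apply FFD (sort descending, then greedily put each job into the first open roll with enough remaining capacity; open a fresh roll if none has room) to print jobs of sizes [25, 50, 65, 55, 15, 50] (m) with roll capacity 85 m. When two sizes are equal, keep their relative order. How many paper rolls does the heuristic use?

Sorted descending: 65, 55, 50, 50, 25, 15.
  65 → roll 1 (new)  [load 65/85]
  55 → roll 2 (new)  [load 55/85]
  50 → roll 3 (new)  [load 50/85]
  50 → roll 4 (new)  [load 50/85]
  25 → roll 2  [load 80/85]
  15 → roll 1  [load 80/85]
4 paper rolls opened.

4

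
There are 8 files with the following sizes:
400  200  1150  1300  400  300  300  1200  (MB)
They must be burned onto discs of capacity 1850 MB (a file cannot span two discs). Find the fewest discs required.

Total = 1300 + 1200 + 1150 + 400 + 400 + 300 + 300 + 200 = 5250 MB.
Lower bound: ⌈5250/1850⌉ = 3 discs.
A packing using 3 discs:
  disc 1: 1300 + 400 = 1700
  disc 2: 1200 + 400 + 200 = 1800
  disc 3: 1150 + 300 + 300 = 1750
This matches the lower bound, so 3 is optimal.

3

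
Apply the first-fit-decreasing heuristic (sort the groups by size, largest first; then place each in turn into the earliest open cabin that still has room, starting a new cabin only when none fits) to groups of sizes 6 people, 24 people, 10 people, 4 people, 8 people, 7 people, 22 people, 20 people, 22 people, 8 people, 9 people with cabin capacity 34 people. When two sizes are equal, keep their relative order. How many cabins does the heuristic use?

5

Sorted descending: 24, 22, 22, 20, 10, 9, 8, 8, 7, 6, 4.
  24 → cabin 1 (new)  [load 24/34]
  22 → cabin 2 (new)  [load 22/34]
  22 → cabin 3 (new)  [load 22/34]
  20 → cabin 4 (new)  [load 20/34]
  10 → cabin 1  [load 34/34]
  9 → cabin 2  [load 31/34]
  8 → cabin 3  [load 30/34]
  8 → cabin 4  [load 28/34]
  7 → cabin 5 (new)  [load 7/34]
  6 → cabin 4  [load 34/34]
  4 → cabin 3  [load 34/34]
5 cabins opened.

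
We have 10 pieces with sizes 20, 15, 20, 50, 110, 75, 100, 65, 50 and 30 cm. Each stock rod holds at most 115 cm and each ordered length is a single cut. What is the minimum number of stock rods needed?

5

Total = 110 + 100 + 75 + 65 + 50 + 50 + 30 + 20 + 20 + 15 = 535 cm.
Lower bound: ⌈535/115⌉ = 5 stock rods.
A packing using 5 stock rods:
  stock rod 1: 110 = 110
  stock rod 2: 100 + 15 = 115
  stock rod 3: 75 + 30 = 105
  stock rod 4: 65 + 50 = 115
  stock rod 5: 50 + 20 + 20 = 90
This matches the lower bound, so 5 is optimal.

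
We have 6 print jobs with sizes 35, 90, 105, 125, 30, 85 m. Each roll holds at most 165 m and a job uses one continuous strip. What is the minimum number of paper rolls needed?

4

Total = 125 + 105 + 90 + 85 + 35 + 30 = 470 m.
Lower bound: ⌈470/165⌉ = 3 paper rolls.
Also, 4 print jobs each exceed 165/2 m, and no two of those can share a roll, so at least 4 paper rolls are needed.
A packing using 4 paper rolls:
  roll 1: 125 + 35 = 160
  roll 2: 105 + 30 = 135
  roll 3: 90 = 90
  roll 4: 85 = 85
This matches the lower bound, so 4 is optimal.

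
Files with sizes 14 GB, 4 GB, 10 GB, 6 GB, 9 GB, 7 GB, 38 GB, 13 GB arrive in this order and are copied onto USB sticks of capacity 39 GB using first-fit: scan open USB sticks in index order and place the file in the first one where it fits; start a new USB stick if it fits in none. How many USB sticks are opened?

  14 → USB stick 1 (new)  [load 14/39]
  4 → USB stick 1  [load 18/39]
  10 → USB stick 1  [load 28/39]
  6 → USB stick 1  [load 34/39]
  9 → USB stick 2 (new)  [load 9/39]
  7 → USB stick 2  [load 16/39]
  38 → USB stick 3 (new)  [load 38/39]
  13 → USB stick 2  [load 29/39]
3 USB sticks opened.

3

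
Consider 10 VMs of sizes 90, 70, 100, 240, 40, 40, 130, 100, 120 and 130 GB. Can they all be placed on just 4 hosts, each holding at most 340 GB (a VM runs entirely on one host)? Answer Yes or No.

A valid assignment using 4 hosts:
  host 1: 240 + 100 = 340
  host 2: 130 + 130 + 70 = 330
  host 3: 120 + 100 + 90 = 310
  host 4: 40 + 40 = 80
Every load is within 340 GB, so 4 hosts suffice.

Yes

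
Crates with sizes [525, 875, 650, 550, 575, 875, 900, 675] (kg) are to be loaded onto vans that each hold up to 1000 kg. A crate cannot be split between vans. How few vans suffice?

8

Total = 900 + 875 + 875 + 675 + 650 + 575 + 550 + 525 = 5625 kg.
Lower bound: ⌈5625/1000⌉ = 6 vans.
Also, 8 crates each exceed 500 kg, and no two of those can share a van, so at least 8 vans are needed.
A packing using 8 vans:
  van 1: 900 = 900
  van 2: 875 = 875
  van 3: 875 = 875
  van 4: 675 = 675
  van 5: 650 = 650
  van 6: 575 = 575
  van 7: 550 = 550
  van 8: 525 = 525
This matches the lower bound, so 8 is optimal.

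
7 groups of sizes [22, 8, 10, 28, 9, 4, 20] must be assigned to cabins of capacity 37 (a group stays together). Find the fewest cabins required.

3

Total = 28 + 22 + 20 + 10 + 9 + 8 + 4 = 101.
Lower bound: ⌈101/37⌉ = 3 cabins.
A packing using 3 cabins:
  cabin 1: 28 + 9 = 37
  cabin 2: 22 + 10 + 4 = 36
  cabin 3: 20 + 8 = 28
This matches the lower bound, so 3 is optimal.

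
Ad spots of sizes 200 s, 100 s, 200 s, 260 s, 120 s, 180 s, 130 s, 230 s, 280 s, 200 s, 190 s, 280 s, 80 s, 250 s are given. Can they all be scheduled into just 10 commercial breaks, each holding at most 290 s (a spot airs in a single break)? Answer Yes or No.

Total = 2700 s; ⌈2700/290⌉ = 10.
The bound of 10 does not rule out 10, but exhaustive search shows no assignment into 10 commercial breaks of capacity 290 s exists — the minimum is 11.

No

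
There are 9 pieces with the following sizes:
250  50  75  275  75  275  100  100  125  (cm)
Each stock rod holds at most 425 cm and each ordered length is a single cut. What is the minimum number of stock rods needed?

Total = 275 + 275 + 250 + 125 + 100 + 100 + 75 + 75 + 50 = 1325 cm.
Lower bound: ⌈1325/425⌉ = 4 stock rods.
A packing using 4 stock rods:
  stock rod 1: 275 + 125 = 400
  stock rod 2: 275 + 100 + 50 = 425
  stock rod 3: 250 + 100 + 75 = 425
  stock rod 4: 75 = 75
This matches the lower bound, so 4 is optimal.

4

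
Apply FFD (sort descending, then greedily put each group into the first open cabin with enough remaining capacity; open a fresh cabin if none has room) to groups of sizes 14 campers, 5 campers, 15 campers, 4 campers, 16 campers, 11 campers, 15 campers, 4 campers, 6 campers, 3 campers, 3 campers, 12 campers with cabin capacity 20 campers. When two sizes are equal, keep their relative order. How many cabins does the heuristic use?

6

Sorted descending: 16, 15, 15, 14, 12, 11, 6, 5, 4, 4, 3, 3.
  16 → cabin 1 (new)  [load 16/20]
  15 → cabin 2 (new)  [load 15/20]
  15 → cabin 3 (new)  [load 15/20]
  14 → cabin 4 (new)  [load 14/20]
  12 → cabin 5 (new)  [load 12/20]
  11 → cabin 6 (new)  [load 11/20]
  6 → cabin 4  [load 20/20]
  5 → cabin 2  [load 20/20]
  4 → cabin 1  [load 20/20]
  4 → cabin 3  [load 19/20]
  3 → cabin 5  [load 15/20]
  3 → cabin 5  [load 18/20]
6 cabins opened.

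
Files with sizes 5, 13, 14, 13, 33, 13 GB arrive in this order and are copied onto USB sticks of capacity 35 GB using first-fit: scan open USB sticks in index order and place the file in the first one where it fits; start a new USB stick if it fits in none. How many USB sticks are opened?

3

  5 → USB stick 1 (new)  [load 5/35]
  13 → USB stick 1  [load 18/35]
  14 → USB stick 1  [load 32/35]
  13 → USB stick 2 (new)  [load 13/35]
  33 → USB stick 3 (new)  [load 33/35]
  13 → USB stick 2  [load 26/35]
3 USB sticks opened.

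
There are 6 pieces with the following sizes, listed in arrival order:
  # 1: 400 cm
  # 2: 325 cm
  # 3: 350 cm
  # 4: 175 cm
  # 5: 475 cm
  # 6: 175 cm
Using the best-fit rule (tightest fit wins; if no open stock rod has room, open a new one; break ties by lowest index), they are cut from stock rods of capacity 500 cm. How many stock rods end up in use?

  400 → stock rod 1 (new)  [load 400/500]
  325 → stock rod 2 (new)  [load 325/500]
  350 → stock rod 3 (new)  [load 350/500]
  175 → stock rod 2  [load 500/500]
  475 → stock rod 4 (new)  [load 475/500]
  175 → stock rod 5 (new)  [load 175/500]
5 stock rods opened.

5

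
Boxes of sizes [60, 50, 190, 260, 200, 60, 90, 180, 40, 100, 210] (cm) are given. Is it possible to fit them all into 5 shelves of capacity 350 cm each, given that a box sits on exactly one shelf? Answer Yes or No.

A valid assignment using 5 shelves:
  shelf 1: 260 + 90 = 350
  shelf 2: 210 + 100 + 40 = 350
  shelf 3: 200 + 60 + 60 = 320
  shelf 4: 190 + 50 = 240
  shelf 5: 180 = 180
Every load is within 350 cm, so 5 shelves suffice.

Yes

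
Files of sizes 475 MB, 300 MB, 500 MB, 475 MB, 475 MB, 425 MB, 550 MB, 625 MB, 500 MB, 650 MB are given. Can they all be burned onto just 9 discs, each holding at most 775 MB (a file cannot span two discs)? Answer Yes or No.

Yes

A valid assignment using 9 discs:
  disc 1: 650 = 650
  disc 2: 625 = 625
  disc 3: 550 = 550
  disc 4: 500 = 500
  disc 5: 500 = 500
  disc 6: 475 + 300 = 775
  disc 7: 475 = 475
  disc 8: 475 = 475
  disc 9: 425 = 425
Every load is within 775 MB, so 9 discs suffice.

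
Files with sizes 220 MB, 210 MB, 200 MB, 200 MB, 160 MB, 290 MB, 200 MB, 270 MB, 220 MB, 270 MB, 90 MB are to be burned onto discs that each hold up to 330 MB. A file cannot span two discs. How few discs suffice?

10

Total = 290 + 270 + 270 + 220 + 220 + 210 + 200 + 200 + 200 + 160 + 90 = 2330 MB.
Lower bound: ⌈2330/330⌉ = 8 discs.
Also, 9 files each exceed 165 MB, and no two of those can share a disc, so at least 9 discs are needed.
A packing using 10 discs:
  disc 1: 290 = 290
  disc 2: 270 = 270
  disc 3: 270 = 270
  disc 4: 220 + 90 = 310
  disc 5: 220 = 220
  disc 6: 210 = 210
  disc 7: 200 = 200
  disc 8: 200 = 200
  disc 9: 200 = 200
  disc 10: 160 = 160
No arrangement into 9 discs stays within capacity, so 10 is optimal.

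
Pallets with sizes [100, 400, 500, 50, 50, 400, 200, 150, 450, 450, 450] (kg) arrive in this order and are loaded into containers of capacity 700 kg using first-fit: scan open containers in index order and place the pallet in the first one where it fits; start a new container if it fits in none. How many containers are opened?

6

  100 → container 1 (new)  [load 100/700]
  400 → container 1  [load 500/700]
  500 → container 2 (new)  [load 500/700]
  50 → container 1  [load 550/700]
  50 → container 1  [load 600/700]
  400 → container 3 (new)  [load 400/700]
  200 → container 2  [load 700/700]
  150 → container 3  [load 550/700]
  450 → container 4 (new)  [load 450/700]
  450 → container 5 (new)  [load 450/700]
  450 → container 6 (new)  [load 450/700]
6 containers opened.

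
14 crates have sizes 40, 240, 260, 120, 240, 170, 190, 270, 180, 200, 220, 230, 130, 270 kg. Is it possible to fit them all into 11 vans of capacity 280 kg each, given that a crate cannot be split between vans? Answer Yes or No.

No

Total = 2760 kg; ⌈2760/280⌉ = 10.
11 crates each exceed half the capacity and cannot share a van, forcing at least 11 vans.
The bound of 11 does not rule out 11, but exhaustive search shows no assignment into 11 vans of capacity 280 kg exists — the minimum is 12.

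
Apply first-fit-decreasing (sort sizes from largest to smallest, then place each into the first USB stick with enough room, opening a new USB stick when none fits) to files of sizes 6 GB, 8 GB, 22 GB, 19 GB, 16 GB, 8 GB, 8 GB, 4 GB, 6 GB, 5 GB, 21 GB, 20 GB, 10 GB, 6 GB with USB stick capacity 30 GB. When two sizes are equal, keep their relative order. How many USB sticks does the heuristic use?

6

Sorted descending: 22, 21, 20, 19, 16, 10, 8, 8, 8, 6, 6, 6, 5, 4.
  22 → USB stick 1 (new)  [load 22/30]
  21 → USB stick 2 (new)  [load 21/30]
  20 → USB stick 3 (new)  [load 20/30]
  19 → USB stick 4 (new)  [load 19/30]
  16 → USB stick 5 (new)  [load 16/30]
  10 → USB stick 3  [load 30/30]
  8 → USB stick 1  [load 30/30]
  8 → USB stick 2  [load 29/30]
  8 → USB stick 4  [load 27/30]
  6 → USB stick 5  [load 22/30]
  6 → USB stick 5  [load 28/30]
  6 → USB stick 6 (new)  [load 6/30]
  5 → USB stick 6  [load 11/30]
  4 → USB stick 6  [load 15/30]
6 USB sticks opened.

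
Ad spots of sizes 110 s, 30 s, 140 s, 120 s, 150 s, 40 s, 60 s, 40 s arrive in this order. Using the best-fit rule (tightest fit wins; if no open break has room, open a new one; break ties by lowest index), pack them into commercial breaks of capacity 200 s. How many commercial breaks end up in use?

4

  110 → break 1 (new)  [load 110/200]
  30 → break 1  [load 140/200]
  140 → break 2 (new)  [load 140/200]
  120 → break 3 (new)  [load 120/200]
  150 → break 4 (new)  [load 150/200]
  40 → break 4  [load 190/200]
  60 → break 1  [load 200/200]
  40 → break 2  [load 180/200]
4 commercial breaks opened.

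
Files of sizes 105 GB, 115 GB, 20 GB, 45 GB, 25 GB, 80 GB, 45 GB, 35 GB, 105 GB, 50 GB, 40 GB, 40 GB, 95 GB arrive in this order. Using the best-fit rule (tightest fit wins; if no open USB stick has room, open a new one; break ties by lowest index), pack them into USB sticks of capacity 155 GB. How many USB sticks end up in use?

  105 → USB stick 1 (new)  [load 105/155]
  115 → USB stick 2 (new)  [load 115/155]
  20 → USB stick 2  [load 135/155]
  45 → USB stick 1  [load 150/155]
  25 → USB stick 3 (new)  [load 25/155]
  80 → USB stick 3  [load 105/155]
  45 → USB stick 3  [load 150/155]
  35 → USB stick 4 (new)  [load 35/155]
  105 → USB stick 4  [load 140/155]
  50 → USB stick 5 (new)  [load 50/155]
  40 → USB stick 5  [load 90/155]
  40 → USB stick 5  [load 130/155]
  95 → USB stick 6 (new)  [load 95/155]
6 USB sticks opened.

6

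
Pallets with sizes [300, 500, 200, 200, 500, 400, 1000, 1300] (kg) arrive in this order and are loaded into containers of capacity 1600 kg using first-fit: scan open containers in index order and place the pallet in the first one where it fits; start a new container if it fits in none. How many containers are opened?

3

  300 → container 1 (new)  [load 300/1600]
  500 → container 1  [load 800/1600]
  200 → container 1  [load 1000/1600]
  200 → container 1  [load 1200/1600]
  500 → container 2 (new)  [load 500/1600]
  400 → container 1  [load 1600/1600]
  1000 → container 2  [load 1500/1600]
  1300 → container 3 (new)  [load 1300/1600]
3 containers opened.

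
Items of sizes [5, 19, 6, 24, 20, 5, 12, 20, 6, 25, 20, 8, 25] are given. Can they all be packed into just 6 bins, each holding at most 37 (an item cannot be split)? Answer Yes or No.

No

Total = 195; ⌈195/37⌉ = 6.
7 items each exceed half the capacity and cannot share a bin, forcing at least 7 bins.
At least 7 bins are required, but only 6 are allowed.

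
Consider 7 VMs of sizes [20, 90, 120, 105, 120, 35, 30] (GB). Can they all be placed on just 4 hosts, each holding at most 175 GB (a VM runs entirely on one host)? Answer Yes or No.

Yes

A valid assignment using 4 hosts:
  host 1: 120 + 35 + 20 = 175
  host 2: 120 + 30 = 150
  host 3: 105 = 105
  host 4: 90 = 90
Every load is within 175 GB, so 4 hosts suffice.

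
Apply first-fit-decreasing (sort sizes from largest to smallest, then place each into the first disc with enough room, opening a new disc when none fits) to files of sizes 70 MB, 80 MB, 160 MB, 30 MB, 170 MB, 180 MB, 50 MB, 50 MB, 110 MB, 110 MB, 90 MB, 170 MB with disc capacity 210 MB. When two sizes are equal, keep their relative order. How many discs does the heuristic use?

Sorted descending: 180, 170, 170, 160, 110, 110, 90, 80, 70, 50, 50, 30.
  180 → disc 1 (new)  [load 180/210]
  170 → disc 2 (new)  [load 170/210]
  170 → disc 3 (new)  [load 170/210]
  160 → disc 4 (new)  [load 160/210]
  110 → disc 5 (new)  [load 110/210]
  110 → disc 6 (new)  [load 110/210]
  90 → disc 5  [load 200/210]
  80 → disc 6  [load 190/210]
  70 → disc 7 (new)  [load 70/210]
  50 → disc 4  [load 210/210]
  50 → disc 7  [load 120/210]
  30 → disc 1  [load 210/210]
7 discs opened.

7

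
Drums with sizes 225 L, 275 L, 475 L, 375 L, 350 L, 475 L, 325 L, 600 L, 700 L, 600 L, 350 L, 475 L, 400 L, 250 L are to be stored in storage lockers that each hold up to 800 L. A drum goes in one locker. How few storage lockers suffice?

Total = 700 + 600 + 600 + 475 + 475 + 475 + 400 + 375 + 350 + 350 + 325 + 275 + 250 + 225 = 5875 L.
Lower bound: ⌈5875/800⌉ = 8 storage lockers.
A packing using 9 storage lockers:
  locker 1: 700 = 700
  locker 2: 600 = 600
  locker 3: 600 = 600
  locker 4: 475 + 325 = 800
  locker 5: 475 + 275 = 750
  locker 6: 475 + 250 = 725
  locker 7: 400 + 375 = 775
  locker 8: 350 + 350 = 700
  locker 9: 225 = 225
No arrangement into 8 storage lockers stays within capacity, so 9 is optimal.

9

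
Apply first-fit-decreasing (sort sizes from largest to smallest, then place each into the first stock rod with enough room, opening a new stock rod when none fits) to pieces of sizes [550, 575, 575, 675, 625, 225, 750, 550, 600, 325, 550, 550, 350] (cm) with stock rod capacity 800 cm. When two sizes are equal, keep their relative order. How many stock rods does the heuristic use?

11

Sorted descending: 750, 675, 625, 600, 575, 575, 550, 550, 550, 550, 350, 325, 225.
  750 → stock rod 1 (new)  [load 750/800]
  675 → stock rod 2 (new)  [load 675/800]
  625 → stock rod 3 (new)  [load 625/800]
  600 → stock rod 4 (new)  [load 600/800]
  575 → stock rod 5 (new)  [load 575/800]
  575 → stock rod 6 (new)  [load 575/800]
  550 → stock rod 7 (new)  [load 550/800]
  550 → stock rod 8 (new)  [load 550/800]
  550 → stock rod 9 (new)  [load 550/800]
  550 → stock rod 10 (new)  [load 550/800]
  350 → stock rod 11 (new)  [load 350/800]
  325 → stock rod 11  [load 675/800]
  225 → stock rod 5  [load 800/800]
11 stock rods opened.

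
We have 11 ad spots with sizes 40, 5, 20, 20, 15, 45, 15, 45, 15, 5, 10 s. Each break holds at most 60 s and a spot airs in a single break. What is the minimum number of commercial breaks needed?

4

Total = 45 + 45 + 40 + 20 + 20 + 15 + 15 + 15 + 10 + 5 + 5 = 235 s.
Lower bound: ⌈235/60⌉ = 4 commercial breaks.
A packing using 4 commercial breaks:
  break 1: 45 + 15 = 60
  break 2: 45 + 15 = 60
  break 3: 40 + 20 = 60
  break 4: 20 + 15 + 10 + 5 + 5 = 55
This matches the lower bound, so 4 is optimal.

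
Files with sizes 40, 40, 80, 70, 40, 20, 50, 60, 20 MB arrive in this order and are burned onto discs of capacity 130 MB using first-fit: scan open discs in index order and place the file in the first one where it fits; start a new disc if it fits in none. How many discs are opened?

4

  40 → disc 1 (new)  [load 40/130]
  40 → disc 1  [load 80/130]
  80 → disc 2 (new)  [load 80/130]
  70 → disc 3 (new)  [load 70/130]
  40 → disc 1  [load 120/130]
  20 → disc 2  [load 100/130]
  50 → disc 3  [load 120/130]
  60 → disc 4 (new)  [load 60/130]
  20 → disc 2  [load 120/130]
4 discs opened.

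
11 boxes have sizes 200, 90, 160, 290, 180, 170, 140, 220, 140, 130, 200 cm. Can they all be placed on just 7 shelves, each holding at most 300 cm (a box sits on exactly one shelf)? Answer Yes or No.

Total = 1920 cm; ⌈1920/300⌉ = 7.
The bound of 7 does not rule out 7, but exhaustive search shows no assignment into 7 shelves of capacity 300 cm exists — the minimum is 8.

No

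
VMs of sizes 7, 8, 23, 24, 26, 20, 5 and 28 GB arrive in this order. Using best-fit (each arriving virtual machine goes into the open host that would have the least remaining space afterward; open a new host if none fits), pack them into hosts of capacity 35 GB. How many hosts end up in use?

  7 → host 1 (new)  [load 7/35]
  8 → host 1  [load 15/35]
  23 → host 2 (new)  [load 23/35]
  24 → host 3 (new)  [load 24/35]
  26 → host 4 (new)  [load 26/35]
  20 → host 1  [load 35/35]
  5 → host 4  [load 31/35]
  28 → host 5 (new)  [load 28/35]
5 hosts opened.

5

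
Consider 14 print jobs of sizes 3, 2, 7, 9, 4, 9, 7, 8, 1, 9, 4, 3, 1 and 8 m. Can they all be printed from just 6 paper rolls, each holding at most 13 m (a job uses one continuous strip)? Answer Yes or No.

Total = 75 m; ⌈75/13⌉ = 6.
7 print jobs each exceed half the capacity and cannot share a roll, forcing at least 7 paper rolls.
At least 7 paper rolls are required, but only 6 are allowed.

No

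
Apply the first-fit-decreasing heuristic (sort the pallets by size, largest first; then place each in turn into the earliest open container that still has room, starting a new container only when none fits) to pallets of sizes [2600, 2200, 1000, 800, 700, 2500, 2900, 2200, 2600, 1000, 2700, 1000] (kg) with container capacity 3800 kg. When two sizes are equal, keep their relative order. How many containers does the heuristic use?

7

Sorted descending: 2900, 2700, 2600, 2600, 2500, 2200, 2200, 1000, 1000, 1000, 800, 700.
  2900 → container 1 (new)  [load 2900/3800]
  2700 → container 2 (new)  [load 2700/3800]
  2600 → container 3 (new)  [load 2600/3800]
  2600 → container 4 (new)  [load 2600/3800]
  2500 → container 5 (new)  [load 2500/3800]
  2200 → container 6 (new)  [load 2200/3800]
  2200 → container 7 (new)  [load 2200/3800]
  1000 → container 2  [load 3700/3800]
  1000 → container 3  [load 3600/3800]
  1000 → container 4  [load 3600/3800]
  800 → container 1  [load 3700/3800]
  700 → container 5  [load 3200/3800]
7 containers opened.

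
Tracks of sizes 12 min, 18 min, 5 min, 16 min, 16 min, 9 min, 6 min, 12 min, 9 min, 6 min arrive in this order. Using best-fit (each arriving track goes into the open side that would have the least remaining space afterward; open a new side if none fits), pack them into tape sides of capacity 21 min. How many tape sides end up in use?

  12 → side 1 (new)  [load 12/21]
  18 → side 2 (new)  [load 18/21]
  5 → side 1  [load 17/21]
  16 → side 3 (new)  [load 16/21]
  16 → side 4 (new)  [load 16/21]
  9 → side 5 (new)  [load 9/21]
  6 → side 5  [load 15/21]
  12 → side 6 (new)  [load 12/21]
  9 → side 6  [load 21/21]
  6 → side 5  [load 21/21]
6 tape sides opened.

6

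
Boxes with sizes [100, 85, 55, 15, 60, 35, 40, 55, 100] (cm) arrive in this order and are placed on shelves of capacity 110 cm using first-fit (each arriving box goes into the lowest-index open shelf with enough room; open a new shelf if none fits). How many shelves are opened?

  100 → shelf 1 (new)  [load 100/110]
  85 → shelf 2 (new)  [load 85/110]
  55 → shelf 3 (new)  [load 55/110]
  15 → shelf 2  [load 100/110]
  60 → shelf 4 (new)  [load 60/110]
  35 → shelf 3  [load 90/110]
  40 → shelf 4  [load 100/110]
  55 → shelf 5 (new)  [load 55/110]
  100 → shelf 6 (new)  [load 100/110]
6 shelves opened.

6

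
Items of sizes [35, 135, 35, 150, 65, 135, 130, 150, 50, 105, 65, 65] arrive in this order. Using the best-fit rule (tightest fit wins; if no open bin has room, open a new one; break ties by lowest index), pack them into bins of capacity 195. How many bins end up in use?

7

  35 → bin 1 (new)  [load 35/195]
  135 → bin 1  [load 170/195]
  35 → bin 2 (new)  [load 35/195]
  150 → bin 2  [load 185/195]
  65 → bin 3 (new)  [load 65/195]
  135 → bin 4 (new)  [load 135/195]
  130 → bin 3  [load 195/195]
  150 → bin 5 (new)  [load 150/195]
  50 → bin 4  [load 185/195]
  105 → bin 6 (new)  [load 105/195]
  65 → bin 6  [load 170/195]
  65 → bin 7 (new)  [load 65/195]
7 bins opened.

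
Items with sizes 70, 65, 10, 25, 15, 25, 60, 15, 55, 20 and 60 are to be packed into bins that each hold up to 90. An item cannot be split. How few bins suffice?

Total = 70 + 65 + 60 + 60 + 55 + 25 + 25 + 20 + 15 + 15 + 10 = 420.
Lower bound: ⌈420/90⌉ = 5 bins.
A packing using 5 bins:
  bin 1: 70 + 20 = 90
  bin 2: 65 + 25 = 90
  bin 3: 60 + 25 = 85
  bin 4: 60 + 15 + 15 = 90
  bin 5: 55 + 10 = 65
This matches the lower bound, so 5 is optimal.

5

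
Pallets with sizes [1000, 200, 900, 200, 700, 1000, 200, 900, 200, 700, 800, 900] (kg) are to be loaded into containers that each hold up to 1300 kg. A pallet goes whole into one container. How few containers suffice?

Total = 1000 + 1000 + 900 + 900 + 900 + 800 + 700 + 700 + 200 + 200 + 200 + 200 = 7700 kg.
Lower bound: ⌈7700/1300⌉ = 6 containers.
Also, 8 pallets each exceed 650 kg, and no two of those can share a container, so at least 8 containers are needed.
A packing using 8 containers:
  container 1: 1000 + 200 = 1200
  container 2: 1000 + 200 = 1200
  container 3: 900 + 200 + 200 = 1300
  container 4: 900 = 900
  container 5: 900 = 900
  container 6: 800 = 800
  container 7: 700 = 700
  container 8: 700 = 700
This matches the lower bound, so 8 is optimal.

8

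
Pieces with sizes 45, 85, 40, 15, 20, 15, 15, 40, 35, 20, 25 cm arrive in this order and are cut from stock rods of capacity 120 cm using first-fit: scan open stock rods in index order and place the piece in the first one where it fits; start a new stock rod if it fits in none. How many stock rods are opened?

3

  45 → stock rod 1 (new)  [load 45/120]
  85 → stock rod 2 (new)  [load 85/120]
  40 → stock rod 1  [load 85/120]
  15 → stock rod 1  [load 100/120]
  20 → stock rod 1  [load 120/120]
  15 → stock rod 2  [load 100/120]
  15 → stock rod 2  [load 115/120]
  40 → stock rod 3 (new)  [load 40/120]
  35 → stock rod 3  [load 75/120]
  20 → stock rod 3  [load 95/120]
  25 → stock rod 3  [load 120/120]
3 stock rods opened.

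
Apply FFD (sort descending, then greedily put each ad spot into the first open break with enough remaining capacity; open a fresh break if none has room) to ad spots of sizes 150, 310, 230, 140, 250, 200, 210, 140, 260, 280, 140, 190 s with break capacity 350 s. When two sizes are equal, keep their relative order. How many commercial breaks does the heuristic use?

9

Sorted descending: 310, 280, 260, 250, 230, 210, 200, 190, 150, 140, 140, 140.
  310 → break 1 (new)  [load 310/350]
  280 → break 2 (new)  [load 280/350]
  260 → break 3 (new)  [load 260/350]
  250 → break 4 (new)  [load 250/350]
  230 → break 5 (new)  [load 230/350]
  210 → break 6 (new)  [load 210/350]
  200 → break 7 (new)  [load 200/350]
  190 → break 8 (new)  [load 190/350]
  150 → break 7  [load 350/350]
  140 → break 6  [load 350/350]
  140 → break 8  [load 330/350]
  140 → break 9 (new)  [load 140/350]
9 commercial breaks opened.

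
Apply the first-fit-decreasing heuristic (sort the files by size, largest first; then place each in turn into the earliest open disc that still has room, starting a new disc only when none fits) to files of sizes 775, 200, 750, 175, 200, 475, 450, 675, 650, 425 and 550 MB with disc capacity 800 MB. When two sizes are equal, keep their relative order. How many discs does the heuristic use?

8

Sorted descending: 775, 750, 675, 650, 550, 475, 450, 425, 200, 200, 175.
  775 → disc 1 (new)  [load 775/800]
  750 → disc 2 (new)  [load 750/800]
  675 → disc 3 (new)  [load 675/800]
  650 → disc 4 (new)  [load 650/800]
  550 → disc 5 (new)  [load 550/800]
  475 → disc 6 (new)  [load 475/800]
  450 → disc 7 (new)  [load 450/800]
  425 → disc 8 (new)  [load 425/800]
  200 → disc 5  [load 750/800]
  200 → disc 6  [load 675/800]
  175 → disc 7  [load 625/800]
8 discs opened.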